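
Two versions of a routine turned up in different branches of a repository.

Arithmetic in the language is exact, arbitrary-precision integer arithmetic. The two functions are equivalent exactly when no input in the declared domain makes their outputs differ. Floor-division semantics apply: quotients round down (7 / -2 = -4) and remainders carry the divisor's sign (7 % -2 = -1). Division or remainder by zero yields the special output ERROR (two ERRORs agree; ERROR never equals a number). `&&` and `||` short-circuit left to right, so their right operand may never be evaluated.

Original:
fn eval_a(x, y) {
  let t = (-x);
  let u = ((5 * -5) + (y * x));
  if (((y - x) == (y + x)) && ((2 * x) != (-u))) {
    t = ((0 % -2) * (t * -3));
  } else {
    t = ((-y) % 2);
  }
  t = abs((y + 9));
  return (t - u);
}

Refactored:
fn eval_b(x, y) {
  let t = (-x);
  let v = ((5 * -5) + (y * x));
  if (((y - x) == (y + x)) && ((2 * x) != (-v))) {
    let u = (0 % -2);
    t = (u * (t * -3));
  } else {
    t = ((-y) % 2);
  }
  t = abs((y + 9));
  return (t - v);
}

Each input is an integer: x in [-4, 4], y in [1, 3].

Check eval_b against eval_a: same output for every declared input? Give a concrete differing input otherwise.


Differences: statement counts differ, local variable names differ — yet all 27 inputs agree.
verdict: equivalent


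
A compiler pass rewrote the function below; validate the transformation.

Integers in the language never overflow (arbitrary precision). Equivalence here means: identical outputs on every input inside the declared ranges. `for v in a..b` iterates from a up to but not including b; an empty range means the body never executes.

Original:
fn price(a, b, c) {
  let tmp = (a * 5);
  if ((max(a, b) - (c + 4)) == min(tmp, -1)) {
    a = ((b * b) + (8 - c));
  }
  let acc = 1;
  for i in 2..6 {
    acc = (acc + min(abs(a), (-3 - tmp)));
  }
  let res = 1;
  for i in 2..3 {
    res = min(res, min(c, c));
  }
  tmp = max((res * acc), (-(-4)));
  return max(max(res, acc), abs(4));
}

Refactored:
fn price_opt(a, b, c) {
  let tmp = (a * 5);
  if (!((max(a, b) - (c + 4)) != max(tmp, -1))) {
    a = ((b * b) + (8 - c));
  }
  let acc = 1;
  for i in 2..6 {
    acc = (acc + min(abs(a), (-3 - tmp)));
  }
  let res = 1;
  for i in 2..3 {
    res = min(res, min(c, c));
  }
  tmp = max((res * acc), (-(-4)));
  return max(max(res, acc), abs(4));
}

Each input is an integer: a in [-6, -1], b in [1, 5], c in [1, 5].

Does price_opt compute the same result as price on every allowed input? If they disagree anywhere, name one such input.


Consider the input a=-6, b=4, c=1.
price: tmp becomes -30; next ((max(a, b) - (c + 4)) == min(tmp, -1)) evaluates to false; next acc becomes 1; next at i=2:; next acc becomes 7; next at i=3:; next acc becomes 13; next at i=4:; next acc becomes 19; next at i=5:; next acc becomes 25; next res becomes 1; next at i=2:; next res becomes 1; next tmp becomes 25; next final value 25
price_opt: tmp becomes -30; next (!((max(a, b) - (c + 4)) != max(tmp, -1))) evaluates to true; next a becomes 23; next acc becomes 1; next at i=2:; next acc becomes 24; next at i=3:; next acc becomes 47; next at i=4:; next acc becomes 70; next at i=5:; next acc becomes 93; next res becomes 1; next at i=2:; next res becomes 1; next tmp becomes 93; next final value 93
25 != 93, so the rewrite changes behavior.
verdict: not equivalent; witness: a=-6, b=4, c=1


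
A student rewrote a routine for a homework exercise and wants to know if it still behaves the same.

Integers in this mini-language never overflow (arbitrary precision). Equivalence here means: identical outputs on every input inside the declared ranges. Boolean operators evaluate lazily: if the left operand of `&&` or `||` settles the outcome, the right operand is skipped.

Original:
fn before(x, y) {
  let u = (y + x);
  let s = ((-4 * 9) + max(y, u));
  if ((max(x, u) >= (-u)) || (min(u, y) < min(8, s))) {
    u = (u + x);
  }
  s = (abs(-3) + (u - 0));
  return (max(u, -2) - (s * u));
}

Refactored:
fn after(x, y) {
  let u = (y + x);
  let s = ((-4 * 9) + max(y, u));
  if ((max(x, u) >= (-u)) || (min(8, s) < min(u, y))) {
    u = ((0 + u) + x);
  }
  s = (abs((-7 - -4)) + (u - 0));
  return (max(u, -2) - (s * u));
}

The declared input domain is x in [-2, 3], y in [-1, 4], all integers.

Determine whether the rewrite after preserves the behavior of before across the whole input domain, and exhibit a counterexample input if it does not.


Evaluate both at x=-2, y=-1.
before: u := -3 | s := -37 | ((max(x, u) >= (-u)) || (min(u, y) < min(8, s))): false | s := 0 | result -2
after: u := -3 | s := -37 | ((max(x, u) >= (-u)) || (min(8, s) < min(u, y))): true | u := -5 | s := -2 | result -12
-2 against -12: the behavior changed.
verdict: not equivalent; witness: x=-2, y=-1


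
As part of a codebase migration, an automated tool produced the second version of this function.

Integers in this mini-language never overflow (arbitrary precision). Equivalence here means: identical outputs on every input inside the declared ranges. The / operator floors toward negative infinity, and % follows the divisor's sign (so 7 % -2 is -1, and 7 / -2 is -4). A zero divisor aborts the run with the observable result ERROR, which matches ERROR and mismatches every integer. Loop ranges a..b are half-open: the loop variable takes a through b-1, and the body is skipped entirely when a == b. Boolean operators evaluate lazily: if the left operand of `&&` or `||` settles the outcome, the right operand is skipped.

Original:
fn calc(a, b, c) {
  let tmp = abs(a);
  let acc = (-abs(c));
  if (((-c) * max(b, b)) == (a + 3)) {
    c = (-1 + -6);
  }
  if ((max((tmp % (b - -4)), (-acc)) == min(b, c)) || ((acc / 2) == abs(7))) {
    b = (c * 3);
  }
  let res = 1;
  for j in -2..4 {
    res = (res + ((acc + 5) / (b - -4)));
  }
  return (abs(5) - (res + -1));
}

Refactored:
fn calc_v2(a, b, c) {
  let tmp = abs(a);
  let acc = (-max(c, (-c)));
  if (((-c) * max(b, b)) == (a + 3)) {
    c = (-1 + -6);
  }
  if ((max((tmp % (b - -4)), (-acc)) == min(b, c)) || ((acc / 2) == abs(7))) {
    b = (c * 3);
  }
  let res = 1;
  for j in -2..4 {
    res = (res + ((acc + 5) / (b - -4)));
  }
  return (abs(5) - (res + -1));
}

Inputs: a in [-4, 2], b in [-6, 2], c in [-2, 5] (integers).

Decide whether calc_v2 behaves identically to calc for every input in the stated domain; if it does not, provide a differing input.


Comparing the listings, the differences include: min/max/abs usage differs.
Tracing a=1, b=-4, c=5: calc: tmp becomes 1; next acc becomes -5; next (((-c) * max(b, b)) == (a + 3)) evaluates to false; next hits division by zero so the output is ERROR | calc_v2: tmp becomes 1; next acc becomes -5; next (((-c) * max(b, b)) == (a + 3)) evaluates to false; next hits division by zero so the output is ERROR — matching result ERROR.
Sweeping the whole domain (504 inputs) finds no disagreement.
verdict: equivalent


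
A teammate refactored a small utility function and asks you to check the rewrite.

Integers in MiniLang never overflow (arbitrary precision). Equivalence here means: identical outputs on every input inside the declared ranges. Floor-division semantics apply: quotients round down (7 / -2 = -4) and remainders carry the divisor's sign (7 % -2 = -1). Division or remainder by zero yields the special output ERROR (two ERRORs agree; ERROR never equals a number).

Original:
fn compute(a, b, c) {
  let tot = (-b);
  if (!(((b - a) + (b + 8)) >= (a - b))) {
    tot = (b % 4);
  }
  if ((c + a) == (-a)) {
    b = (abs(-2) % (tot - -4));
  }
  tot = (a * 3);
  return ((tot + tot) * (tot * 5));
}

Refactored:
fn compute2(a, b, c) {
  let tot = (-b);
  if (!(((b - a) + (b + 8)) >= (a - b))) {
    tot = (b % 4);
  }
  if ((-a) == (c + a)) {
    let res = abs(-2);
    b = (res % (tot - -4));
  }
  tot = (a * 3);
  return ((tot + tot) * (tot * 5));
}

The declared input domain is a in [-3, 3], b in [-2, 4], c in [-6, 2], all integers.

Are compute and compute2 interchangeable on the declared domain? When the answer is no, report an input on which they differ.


Although local variable names differ; and statement counts differ, 441/441 inputs agree.
verdict: equivalent


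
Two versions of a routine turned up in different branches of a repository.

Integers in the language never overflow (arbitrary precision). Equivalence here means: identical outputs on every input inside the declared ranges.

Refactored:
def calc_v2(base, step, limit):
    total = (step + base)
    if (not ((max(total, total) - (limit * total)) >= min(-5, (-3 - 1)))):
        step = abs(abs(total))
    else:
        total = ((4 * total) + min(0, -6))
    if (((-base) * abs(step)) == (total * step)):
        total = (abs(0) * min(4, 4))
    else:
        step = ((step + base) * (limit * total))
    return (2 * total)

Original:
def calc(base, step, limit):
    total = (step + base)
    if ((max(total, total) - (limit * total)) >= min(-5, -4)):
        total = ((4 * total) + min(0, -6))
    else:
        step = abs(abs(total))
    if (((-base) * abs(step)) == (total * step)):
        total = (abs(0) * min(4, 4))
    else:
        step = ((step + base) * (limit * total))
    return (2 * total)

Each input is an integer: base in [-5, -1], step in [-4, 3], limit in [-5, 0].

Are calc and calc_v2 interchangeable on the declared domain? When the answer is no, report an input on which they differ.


This is a faithful refactor — boolean connective usage differs; also arithmetic usage differs; also constant usage differs, but the computed results match everywhere.
As a probe, take base=-5, step=1, limit=-4: calc runs total becomes -4; next ((max(total, total) - (limit * total)) >= min(-5, -4)) evaluates to false; next step becomes 4; next (((-base) * abs(step)) == (total * step)) evaluates to false; next step becomes -16; next final value -8; calc_v2 runs total becomes -4; next (not ((max(total, total) - (limit * total)) >= min(-5, (-3 - 1)))) evaluates to true; next step becomes 4; next (((-base) * abs(step)) == (total * step)) evaluates to false; next step becomes -16; next final value -8; both end at -8.
Checked all 240 inputs in the declared domain: the outputs agree on every one.
verdict: equivalent


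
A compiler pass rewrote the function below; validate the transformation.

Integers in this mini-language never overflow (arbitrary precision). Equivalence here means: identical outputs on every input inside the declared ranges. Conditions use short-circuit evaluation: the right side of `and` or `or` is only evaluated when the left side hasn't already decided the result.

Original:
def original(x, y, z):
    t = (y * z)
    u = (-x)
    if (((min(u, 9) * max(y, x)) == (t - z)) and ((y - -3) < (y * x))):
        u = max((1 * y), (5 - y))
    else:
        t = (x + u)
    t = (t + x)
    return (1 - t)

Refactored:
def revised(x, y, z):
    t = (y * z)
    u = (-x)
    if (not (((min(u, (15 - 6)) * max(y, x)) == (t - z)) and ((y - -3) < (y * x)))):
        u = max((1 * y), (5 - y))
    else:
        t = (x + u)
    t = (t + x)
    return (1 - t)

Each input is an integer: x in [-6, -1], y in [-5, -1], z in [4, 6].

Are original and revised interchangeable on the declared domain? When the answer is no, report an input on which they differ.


On input x=-6, y=-5, z=4, original returns 7 while revised returns 27.
verdict: not equivalent; witness: x=-6, y=-5, z=4


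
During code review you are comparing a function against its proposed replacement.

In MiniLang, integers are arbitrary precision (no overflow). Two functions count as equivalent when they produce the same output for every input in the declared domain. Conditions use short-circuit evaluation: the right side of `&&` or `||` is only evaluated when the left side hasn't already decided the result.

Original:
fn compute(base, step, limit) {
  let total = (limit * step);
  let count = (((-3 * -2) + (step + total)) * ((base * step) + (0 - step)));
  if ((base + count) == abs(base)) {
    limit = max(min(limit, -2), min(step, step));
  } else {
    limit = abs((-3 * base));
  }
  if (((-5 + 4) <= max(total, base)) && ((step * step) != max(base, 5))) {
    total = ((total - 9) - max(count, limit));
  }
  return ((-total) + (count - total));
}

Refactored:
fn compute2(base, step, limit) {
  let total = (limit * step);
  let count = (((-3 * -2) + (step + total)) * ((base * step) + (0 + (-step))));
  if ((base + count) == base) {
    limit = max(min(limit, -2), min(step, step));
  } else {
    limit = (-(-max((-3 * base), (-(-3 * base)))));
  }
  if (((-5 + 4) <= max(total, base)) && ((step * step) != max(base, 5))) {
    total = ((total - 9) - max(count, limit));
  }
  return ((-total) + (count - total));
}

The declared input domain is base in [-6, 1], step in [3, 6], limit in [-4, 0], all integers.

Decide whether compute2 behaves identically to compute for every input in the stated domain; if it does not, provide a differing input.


Not equivalent: base=-1, step=6, limit=-2 separates them (48 vs 54).
compute: total = -12; count = 0; ((base + count) == abs(base)) -> false; limit = 3; (((-5 + 4) <= max(total, base)) && ((step * step) != max(base, 5))) -> true; total = -24; return 48
compute2: total = -12; count = 0; ((base + count) == base) -> true; limit = 6; (((-5 + 4) <= max(total, base)) && ((step * step) != max(base, 5))) -> true; total = -27; return 54
verdict: not equivalent; witness: base=-1, step=6, limit=-2


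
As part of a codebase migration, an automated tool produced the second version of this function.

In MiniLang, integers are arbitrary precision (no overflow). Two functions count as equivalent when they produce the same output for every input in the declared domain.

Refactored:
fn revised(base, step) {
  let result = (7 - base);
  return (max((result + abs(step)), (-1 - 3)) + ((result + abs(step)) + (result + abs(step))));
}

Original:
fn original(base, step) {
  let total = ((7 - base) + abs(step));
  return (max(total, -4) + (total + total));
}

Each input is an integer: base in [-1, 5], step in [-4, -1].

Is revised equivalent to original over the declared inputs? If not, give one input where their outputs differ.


Behavior is preserved: although min/max/abs usage differs; also local variable names differ; also arithmetic usage differs; also constant usage differs, the outputs never diverge.
As a probe, take base=2, step=-1: original runs total := 6 | result 18; revised runs result := 5 | result 18; both end at 18.
An exhaustive pass over the 28 declared inputs shows identical outputs.
verdict: equivalent


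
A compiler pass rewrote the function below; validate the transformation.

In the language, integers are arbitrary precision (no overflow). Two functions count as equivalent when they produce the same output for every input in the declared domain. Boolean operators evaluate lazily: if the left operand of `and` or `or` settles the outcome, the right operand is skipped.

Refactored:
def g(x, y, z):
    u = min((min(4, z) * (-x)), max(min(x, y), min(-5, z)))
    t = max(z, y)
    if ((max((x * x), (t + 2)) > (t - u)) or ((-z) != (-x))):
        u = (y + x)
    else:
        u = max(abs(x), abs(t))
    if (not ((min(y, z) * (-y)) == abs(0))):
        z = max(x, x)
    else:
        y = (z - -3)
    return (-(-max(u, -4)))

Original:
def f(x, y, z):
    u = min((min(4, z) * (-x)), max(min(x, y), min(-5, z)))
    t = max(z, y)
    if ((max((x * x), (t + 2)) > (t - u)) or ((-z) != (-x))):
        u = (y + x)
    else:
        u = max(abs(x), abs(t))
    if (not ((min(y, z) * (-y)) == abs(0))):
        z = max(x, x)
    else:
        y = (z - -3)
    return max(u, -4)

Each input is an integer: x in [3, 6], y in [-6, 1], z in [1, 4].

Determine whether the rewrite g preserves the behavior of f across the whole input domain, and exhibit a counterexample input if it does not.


The two are interchangeable: same computation, different form, and every declared input agrees.
Spot check at x=4, y=-1, z=1 — f: u becomes -4; next t becomes 1; next ((max((x * x), (t + 2)) > (t - u)) or ((-z) != (-x))) evaluates to true; next u becomes 3; next (not ((min(y, z) * (-y)) == abs(0))) evaluates to true; next z becomes 4; next final value 3. g: u becomes -4; next t becomes 1; next ((max((x * x), (t + 2)) > (t - u)) or ((-z) != (-x))) evaluates to true; next u becomes 3; next (not ((min(y, z) * (-y)) == abs(0))) evaluates to true; next z becomes 4; next final value 3. Both give 3.
Checked all 128 inputs in the declared domain: the outputs agree on every one.
verdict: equivalent


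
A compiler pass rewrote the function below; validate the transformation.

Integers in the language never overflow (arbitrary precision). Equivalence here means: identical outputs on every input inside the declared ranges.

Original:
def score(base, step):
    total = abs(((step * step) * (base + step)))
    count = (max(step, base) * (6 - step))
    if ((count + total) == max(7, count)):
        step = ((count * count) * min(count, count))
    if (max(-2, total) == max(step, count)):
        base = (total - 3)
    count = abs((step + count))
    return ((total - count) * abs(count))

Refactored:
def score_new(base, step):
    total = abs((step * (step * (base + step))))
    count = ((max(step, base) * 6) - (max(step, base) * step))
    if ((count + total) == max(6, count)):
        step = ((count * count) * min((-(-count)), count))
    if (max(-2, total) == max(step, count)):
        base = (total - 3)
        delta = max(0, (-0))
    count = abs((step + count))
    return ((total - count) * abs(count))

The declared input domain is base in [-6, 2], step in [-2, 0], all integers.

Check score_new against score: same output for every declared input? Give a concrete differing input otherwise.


Try base=1, step=0.
score: total = 0; count = 6; ((count + total) == max(7, count)) -> false; (max(-2, total) == max(step, count)) -> false; count = 6; return -36
score_new: total = 0; count = 6; ((count + total) == max(6, count)) -> true; step = 216; (max(-2, total) == max(step, count)) -> false; count = 222; return -49284
-36 != -49284, so the rewrite changes behavior.
verdict: not equivalent; witness: base=1, step=0


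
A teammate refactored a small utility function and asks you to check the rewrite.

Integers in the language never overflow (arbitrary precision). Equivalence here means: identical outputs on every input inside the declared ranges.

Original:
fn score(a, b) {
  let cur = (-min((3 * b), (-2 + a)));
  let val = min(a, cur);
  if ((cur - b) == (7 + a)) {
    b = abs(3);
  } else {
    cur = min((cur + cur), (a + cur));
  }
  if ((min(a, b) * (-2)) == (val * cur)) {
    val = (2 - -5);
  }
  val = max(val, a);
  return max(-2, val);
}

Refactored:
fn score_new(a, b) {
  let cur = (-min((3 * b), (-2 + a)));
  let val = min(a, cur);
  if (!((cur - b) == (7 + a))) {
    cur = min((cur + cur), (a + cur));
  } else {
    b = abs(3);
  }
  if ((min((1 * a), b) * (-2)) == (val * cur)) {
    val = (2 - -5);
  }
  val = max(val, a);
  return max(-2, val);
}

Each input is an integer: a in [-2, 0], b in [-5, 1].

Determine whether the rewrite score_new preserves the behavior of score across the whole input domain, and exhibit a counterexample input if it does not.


Side by side, the visible changes include: boolean connective usage differs; also constant usage differs; also arithmetic usage differs.
As a probe, take a=-1, b=0: score runs cur = 3; val = -1; ((cur - b) == (7 + a)) -> false; cur = 2; ((min(a, b) * (-2)) == (val * cur)) -> false; val = -1; return -1; score_new runs cur = 3; val = -1; (!((cur - b) == (7 + a))) -> true; cur = 2; ((min((1 * a), b) * (-2)) == (val * cur)) -> false; val = -1; return -1; both end at -1.
Sweeping the whole domain (21 inputs) finds no disagreement.
verdict: equivalent


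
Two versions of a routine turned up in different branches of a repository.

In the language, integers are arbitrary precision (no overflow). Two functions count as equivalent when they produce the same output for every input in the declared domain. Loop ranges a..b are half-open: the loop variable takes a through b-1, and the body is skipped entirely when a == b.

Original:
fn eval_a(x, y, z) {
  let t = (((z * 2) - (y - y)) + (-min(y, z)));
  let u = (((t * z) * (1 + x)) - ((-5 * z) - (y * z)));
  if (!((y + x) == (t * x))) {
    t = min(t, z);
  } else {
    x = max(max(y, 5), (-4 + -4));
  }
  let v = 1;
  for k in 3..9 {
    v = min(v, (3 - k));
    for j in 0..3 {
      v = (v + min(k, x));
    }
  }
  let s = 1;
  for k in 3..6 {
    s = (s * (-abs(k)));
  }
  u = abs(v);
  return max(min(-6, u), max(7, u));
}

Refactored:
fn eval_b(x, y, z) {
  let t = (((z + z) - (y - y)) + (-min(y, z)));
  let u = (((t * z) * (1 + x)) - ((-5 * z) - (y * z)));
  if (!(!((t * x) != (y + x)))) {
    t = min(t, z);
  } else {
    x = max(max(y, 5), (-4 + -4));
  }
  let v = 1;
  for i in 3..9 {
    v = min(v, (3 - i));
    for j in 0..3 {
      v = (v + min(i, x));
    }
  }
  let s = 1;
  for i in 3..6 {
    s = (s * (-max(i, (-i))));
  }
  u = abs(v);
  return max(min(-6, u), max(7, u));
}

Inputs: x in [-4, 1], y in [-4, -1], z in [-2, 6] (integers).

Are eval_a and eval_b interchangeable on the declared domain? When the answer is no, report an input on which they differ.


Behavior is preserved: although local variable names differ; and constant usage differs; and comparison usage differs; and arithmetic usage differs; and min/max/abs usage differs; and boolean connective usage differs, the outputs never diverge.
As a probe, take x=0, y=-4, z=5: eval_a runs t = 14; u = 75; (!((y + x) == (t * x))) -> true; t = 5; v = 1; [k=3]; v = 0; [j=0]; v = 0; [j=1]; v = 0; [j=2]; v = 0; [k=4]; v = -1; [j=0]; v = -1; [j=1]; v = -1; [j=2]; v = -1; [k=5]; v = -2; [j=0]; v = -2; [j=1]; v = -2; [j=2]; v = -2; [k=6]; v = -3; [j=0]; v = -3; [j=1]; v = -3; [j=2]; v = -3; [k=7]; v = -4; [j=0]; v = -4; [j=1]; v = -4; [j=2]; v = -4; [k=8]; v = -5; [j=0]; v = -5; [j=1]; v = -5; [j=2]; v = -5; s = 1; [k=3]; s = -3; [k=4]; s = 12; [k=5]; s = -60; u = 5; return 7; eval_b runs t = 14; u = 75; (!(!((t * x) != (y + x)))) -> true; t = 5; v = 1; [i=3]; v = 0; [j=0]; v = 0; [j=1]; v = 0; [j=2]; v = 0; [i=4]; v = -1; [j=0]; v = -1; [j=1]; v = -1; [j=2]; v = -1; [i=5]; v = -2; [j=0]; v = -2; [j=1]; v = -2; [j=2]; v = -2; [i=6]; v = -3; [j=0]; v = -3; [j=1]; v = -3; [j=2]; v = -3; [i=7]; v = -4; [j=0]; v = -4; [j=1]; v = -4; [j=2]; v = -4; [i=8]; v = -5; [j=0]; v = -5; [j=1]; v = -5; [j=2]; v = -5; s = 1; [i=3]; s = -3; [i=4]; s = 12; [i=5]; s = -60; u = 5; return 7; both end at 7.
An exhaustive pass over the 216 declared inputs shows identical outputs.
verdict: equivalent


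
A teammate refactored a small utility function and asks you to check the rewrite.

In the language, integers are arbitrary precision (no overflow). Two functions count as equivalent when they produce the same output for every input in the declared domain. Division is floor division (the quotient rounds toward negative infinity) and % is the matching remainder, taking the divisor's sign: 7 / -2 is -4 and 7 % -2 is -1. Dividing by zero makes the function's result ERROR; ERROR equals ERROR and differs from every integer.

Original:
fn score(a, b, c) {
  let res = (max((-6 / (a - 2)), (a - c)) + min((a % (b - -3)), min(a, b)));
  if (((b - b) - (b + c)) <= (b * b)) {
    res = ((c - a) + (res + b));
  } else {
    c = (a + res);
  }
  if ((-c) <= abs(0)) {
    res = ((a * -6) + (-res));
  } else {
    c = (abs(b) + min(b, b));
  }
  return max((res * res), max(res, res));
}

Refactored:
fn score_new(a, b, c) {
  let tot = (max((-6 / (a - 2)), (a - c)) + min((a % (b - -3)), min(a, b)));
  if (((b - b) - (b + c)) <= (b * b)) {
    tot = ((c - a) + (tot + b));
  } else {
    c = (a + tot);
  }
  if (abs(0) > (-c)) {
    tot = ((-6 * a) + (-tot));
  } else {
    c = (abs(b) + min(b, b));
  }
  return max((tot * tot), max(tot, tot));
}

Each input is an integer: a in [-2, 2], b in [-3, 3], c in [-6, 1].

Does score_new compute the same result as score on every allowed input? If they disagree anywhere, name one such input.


These are not equivalent — on a=-2, b=-2, c=-6 the outputs split (100 vs 4).
score: res := 2 | (((b - b) - (b + c)) <= (b * b)): false | c := 0 | ((-c) <= abs(0)): true | res := 10 | result 100
score_new: tot := 2 | (((b - b) - (b + c)) <= (b * b)): false | c := 0 | (abs(0) > (-c)): false | c := 0 | result 4
verdict: not equivalent; witness: a=-2, b=-2, c=-6


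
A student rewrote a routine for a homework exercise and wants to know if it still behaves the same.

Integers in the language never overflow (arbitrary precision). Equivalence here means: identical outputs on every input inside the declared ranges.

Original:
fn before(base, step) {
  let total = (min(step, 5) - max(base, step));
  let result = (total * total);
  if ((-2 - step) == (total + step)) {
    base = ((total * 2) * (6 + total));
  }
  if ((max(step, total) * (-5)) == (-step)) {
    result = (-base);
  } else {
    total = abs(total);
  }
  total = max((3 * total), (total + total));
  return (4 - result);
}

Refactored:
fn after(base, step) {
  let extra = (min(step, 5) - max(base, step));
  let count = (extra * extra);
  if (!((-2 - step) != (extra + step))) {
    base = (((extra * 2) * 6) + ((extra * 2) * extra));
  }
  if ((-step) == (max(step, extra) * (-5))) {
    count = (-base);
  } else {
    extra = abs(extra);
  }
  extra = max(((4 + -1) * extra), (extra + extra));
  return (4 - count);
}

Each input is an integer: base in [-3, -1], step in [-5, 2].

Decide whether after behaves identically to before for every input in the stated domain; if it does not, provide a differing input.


Differences: boolean connective usage differs; and constant usage differs; and comparison usage differs; and local variable names differ; and arithmetic usage differs — yet all 24 inputs agree.
verdict: equivalent


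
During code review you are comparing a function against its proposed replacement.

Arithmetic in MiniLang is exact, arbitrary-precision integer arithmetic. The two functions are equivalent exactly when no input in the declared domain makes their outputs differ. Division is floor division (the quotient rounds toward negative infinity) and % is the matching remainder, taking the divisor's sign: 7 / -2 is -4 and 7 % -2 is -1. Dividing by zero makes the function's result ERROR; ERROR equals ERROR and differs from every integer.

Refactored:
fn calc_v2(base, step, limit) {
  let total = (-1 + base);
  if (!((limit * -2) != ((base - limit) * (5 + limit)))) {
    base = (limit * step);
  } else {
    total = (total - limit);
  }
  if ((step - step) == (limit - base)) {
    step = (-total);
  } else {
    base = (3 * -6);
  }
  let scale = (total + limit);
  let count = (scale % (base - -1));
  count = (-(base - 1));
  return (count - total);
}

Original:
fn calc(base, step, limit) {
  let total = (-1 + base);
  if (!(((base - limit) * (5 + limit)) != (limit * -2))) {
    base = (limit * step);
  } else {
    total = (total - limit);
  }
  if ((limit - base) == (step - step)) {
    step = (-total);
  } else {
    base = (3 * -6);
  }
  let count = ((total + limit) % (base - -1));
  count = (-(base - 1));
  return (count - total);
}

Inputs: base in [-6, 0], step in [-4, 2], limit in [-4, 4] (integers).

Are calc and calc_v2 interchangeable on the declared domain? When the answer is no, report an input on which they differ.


Behavior is preserved: although local variable names differ, statement counts differ, the outputs never diverge.
Tracing base=-1, step=-2, limit=0: calc: total=-2, then (!(((base - limit) * (5 + limit)) != (limit * -2))) is false, then total=-2, then ((limit - base) == (step - step)) is false, then base=-18, then count=-2, then count=19, then returns 21 | calc_v2: total=-2, then (!((limit * -2) != ((base - limit) * (5 + limit)))) is false, then total=-2, then ((step - step) == (limit - base)) is false, then base=-18, then scale=-2, then count=-2, then count=19, then returns 21 — matching result 21.
Checked all 441 inputs in the declared domain: the outputs agree on every one.
verdict: equivalent


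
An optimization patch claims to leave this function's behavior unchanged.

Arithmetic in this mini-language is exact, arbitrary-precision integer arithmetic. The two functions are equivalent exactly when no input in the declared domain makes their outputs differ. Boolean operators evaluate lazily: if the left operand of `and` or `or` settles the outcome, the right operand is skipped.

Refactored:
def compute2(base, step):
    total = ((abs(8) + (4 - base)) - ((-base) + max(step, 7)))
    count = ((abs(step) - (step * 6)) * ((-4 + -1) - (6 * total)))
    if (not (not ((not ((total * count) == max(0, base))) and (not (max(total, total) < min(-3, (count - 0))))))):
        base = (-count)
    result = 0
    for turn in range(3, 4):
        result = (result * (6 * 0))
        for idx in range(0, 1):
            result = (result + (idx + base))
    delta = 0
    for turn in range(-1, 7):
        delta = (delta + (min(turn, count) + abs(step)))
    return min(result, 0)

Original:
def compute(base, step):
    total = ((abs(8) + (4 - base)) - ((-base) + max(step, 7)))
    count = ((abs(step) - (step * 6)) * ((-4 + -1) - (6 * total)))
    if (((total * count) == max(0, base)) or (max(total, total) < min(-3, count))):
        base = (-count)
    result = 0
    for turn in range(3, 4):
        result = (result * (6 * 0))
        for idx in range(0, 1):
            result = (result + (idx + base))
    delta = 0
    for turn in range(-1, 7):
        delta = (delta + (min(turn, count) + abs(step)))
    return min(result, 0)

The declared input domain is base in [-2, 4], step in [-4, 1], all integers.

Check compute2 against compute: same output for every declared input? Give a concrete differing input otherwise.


Evaluate both at base=-2, step=-4.
compute: total := 5 | count := -980 | (((total * count) == max(0, base)) or (max(total, total) < min(-3, count))): false | result := 0 | iter turn=3: | result := 0 | iter idx=0: | result := -2 | delta := 0 | iter turn=-1: | delta := -976 | iter turn=0: | delta := -1952 | iter turn=1: | delta := -2928 | iter turn=2: | delta := -3904 | iter turn=3: | delta := -4880 | iter turn=4: | delta := -5856 | iter turn=5: | delta := -6832 | iter turn=6: | delta := -7808 | result -2
compute2: total := 5 | count := -980 | (not (not ((not ((total * count) == max(0, base))) and (not (max(total, total) < min(-3, (count - 0))))))): true | base := 980 | result := 0 | iter turn=3: | result := 0 | iter idx=0: | result := 980 | delta := 0 | iter turn=-1: | delta := -976 | iter turn=0: | delta := -1952 | iter turn=1: | delta := -2928 | iter turn=2: | delta := -3904 | iter turn=3: | delta := -4880 | iter turn=4: | delta := -5856 | iter turn=5: | delta := -6832 | iter turn=6: | delta := -7808 | result 0
-2 != 0, so the rewrite changes behavior.
verdict: not equivalent; witness: base=-2, step=-4


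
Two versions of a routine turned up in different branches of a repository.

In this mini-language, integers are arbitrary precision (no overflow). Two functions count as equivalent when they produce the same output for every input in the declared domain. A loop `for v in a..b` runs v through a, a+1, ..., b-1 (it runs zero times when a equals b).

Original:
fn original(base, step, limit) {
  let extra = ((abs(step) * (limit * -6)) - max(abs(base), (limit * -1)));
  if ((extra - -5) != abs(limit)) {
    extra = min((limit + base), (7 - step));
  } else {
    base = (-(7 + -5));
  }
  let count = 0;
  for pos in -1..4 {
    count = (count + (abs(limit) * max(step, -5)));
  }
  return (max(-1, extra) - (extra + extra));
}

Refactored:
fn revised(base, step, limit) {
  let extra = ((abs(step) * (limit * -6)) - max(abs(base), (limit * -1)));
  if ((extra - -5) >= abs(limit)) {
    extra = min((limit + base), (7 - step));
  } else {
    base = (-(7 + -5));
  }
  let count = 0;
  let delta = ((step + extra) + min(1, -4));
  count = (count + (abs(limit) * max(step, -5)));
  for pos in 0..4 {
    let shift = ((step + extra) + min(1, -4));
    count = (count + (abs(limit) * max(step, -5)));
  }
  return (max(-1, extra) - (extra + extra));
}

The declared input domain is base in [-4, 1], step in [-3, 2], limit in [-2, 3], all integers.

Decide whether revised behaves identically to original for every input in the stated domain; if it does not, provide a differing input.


Take base=-4, step=-3, limit=1.
original: extra := -22 | ((extra - -5) != abs(limit)): true | extra := -3 | count := 0 | iter pos=-1: | count := -3 | iter pos=0: | count := -6 | iter pos=1: | count := -9 | iter pos=2: | count := -12 | iter pos=3: | count := -15 | result 5
revised: extra := -22 | ((extra - -5) >= abs(limit)): false | base := -2 | count := 0 | delta := -29 | count := -3 | iter pos=0: | shift := -29 | count := -6 | iter pos=1: | shift := -29 | count := -9 | iter pos=2: | shift := -29 | count := -12 | iter pos=3: | shift := -29 | count := -15 | result 43
5 and 43 differ, so these are not the same function on this domain.
verdict: not equivalent; witness: base=-4, step=-3, limit=1


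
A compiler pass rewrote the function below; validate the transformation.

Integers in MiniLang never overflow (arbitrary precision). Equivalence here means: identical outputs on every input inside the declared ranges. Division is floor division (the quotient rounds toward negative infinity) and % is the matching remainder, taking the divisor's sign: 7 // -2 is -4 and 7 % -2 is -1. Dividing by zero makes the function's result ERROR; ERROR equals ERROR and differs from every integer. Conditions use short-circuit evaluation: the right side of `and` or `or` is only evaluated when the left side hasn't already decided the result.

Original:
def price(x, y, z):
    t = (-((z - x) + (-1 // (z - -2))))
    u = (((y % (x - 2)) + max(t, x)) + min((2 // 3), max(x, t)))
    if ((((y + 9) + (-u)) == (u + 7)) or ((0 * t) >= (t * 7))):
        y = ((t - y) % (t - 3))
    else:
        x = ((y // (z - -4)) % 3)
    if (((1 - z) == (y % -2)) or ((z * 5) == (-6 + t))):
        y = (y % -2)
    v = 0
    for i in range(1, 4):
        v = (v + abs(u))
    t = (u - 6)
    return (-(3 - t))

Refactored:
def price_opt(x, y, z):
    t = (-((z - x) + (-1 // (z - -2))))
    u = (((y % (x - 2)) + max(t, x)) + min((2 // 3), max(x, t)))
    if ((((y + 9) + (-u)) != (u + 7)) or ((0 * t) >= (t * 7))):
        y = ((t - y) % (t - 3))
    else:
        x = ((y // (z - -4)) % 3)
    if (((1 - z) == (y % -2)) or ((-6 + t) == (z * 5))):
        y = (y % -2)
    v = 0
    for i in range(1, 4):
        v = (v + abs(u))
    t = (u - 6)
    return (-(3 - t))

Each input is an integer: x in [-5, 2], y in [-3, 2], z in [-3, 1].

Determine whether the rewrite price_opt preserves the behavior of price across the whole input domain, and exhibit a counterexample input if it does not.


Evaluate both at x=1, y=-3, z=-3.
price: t := 3 | u := 3 | ((((y + 9) + (-u)) == (u + 7)) or ((0 * t) >= (t * 7))): false | x := 0 | (((1 - z) == (y % -2)) or ((z * 5) == (-6 + t))): false | v := 0 | iter i=1: | v := 3 | iter i=2: | v := 6 | iter i=3: | v := 9 | t := -3 | result -6
price_opt: t := 3 | u := 3 | ((((y + 9) + (-u)) != (u + 7)) or ((0 * t) >= (t * 7))): true | divide-by-zero, output ERROR
-6 and ERROR differ, so these are not the same function on this domain.
verdict: not equivalent; witness: x=1, y=-3, z=-3


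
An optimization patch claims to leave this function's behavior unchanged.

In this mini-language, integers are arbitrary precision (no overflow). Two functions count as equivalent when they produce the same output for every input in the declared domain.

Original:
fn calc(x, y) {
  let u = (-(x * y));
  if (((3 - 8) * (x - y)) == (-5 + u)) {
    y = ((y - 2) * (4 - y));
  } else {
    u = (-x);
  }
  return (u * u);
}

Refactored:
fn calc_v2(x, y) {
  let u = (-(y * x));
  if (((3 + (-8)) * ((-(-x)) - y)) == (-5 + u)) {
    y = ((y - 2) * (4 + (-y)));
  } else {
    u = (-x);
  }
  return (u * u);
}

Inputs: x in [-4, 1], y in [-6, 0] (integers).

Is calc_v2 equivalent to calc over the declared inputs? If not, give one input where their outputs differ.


This is a faithful refactor — arithmetic usage differs, but the computed results match everywhere.
One worked example (x=1, y=-1) — calc: u becomes 1; next (((3 - 8) * (x - y)) == (-5 + u)) evaluates to false; next u becomes -1; next final value 1; calc_v2: u becomes 1; next (((3 + (-8)) * ((-(-x)) - y)) == (-5 + u)) evaluates to false; next u becomes -1; next final value 1; agreement on 1.
Checked all 42 inputs in the declared domain: the outputs agree on every one.
verdict: equivalent


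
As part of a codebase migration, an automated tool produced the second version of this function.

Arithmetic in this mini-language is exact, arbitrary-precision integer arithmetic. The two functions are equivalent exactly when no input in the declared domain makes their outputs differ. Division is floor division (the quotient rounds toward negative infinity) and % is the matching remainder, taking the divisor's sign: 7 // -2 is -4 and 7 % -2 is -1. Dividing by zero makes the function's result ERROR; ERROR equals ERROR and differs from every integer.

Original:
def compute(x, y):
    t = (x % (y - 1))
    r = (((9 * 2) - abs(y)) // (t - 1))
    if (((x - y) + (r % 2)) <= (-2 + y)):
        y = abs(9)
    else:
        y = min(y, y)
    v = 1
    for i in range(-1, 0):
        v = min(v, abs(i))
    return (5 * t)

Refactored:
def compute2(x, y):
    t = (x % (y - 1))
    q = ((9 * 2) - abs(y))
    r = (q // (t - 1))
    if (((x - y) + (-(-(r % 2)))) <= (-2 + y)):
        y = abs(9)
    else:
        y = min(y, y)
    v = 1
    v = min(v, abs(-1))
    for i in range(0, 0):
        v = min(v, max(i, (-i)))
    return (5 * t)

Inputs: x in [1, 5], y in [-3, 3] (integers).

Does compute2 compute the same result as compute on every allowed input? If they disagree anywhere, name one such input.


Reading the diff, among the changes: statement counts differ, and min/max/abs usage differs, and constant usage differs, and loop structure differs, and local variable names differ.
As a probe, take x=1, y=-3: compute runs t=-3, then r=-4, then (((x - y) + (r % 2)) <= (-2 + y)) is false, then y=-3, then v=1, then (i=-1), then v=1, then returns -15; compute2 runs t=-3, then q=15, then r=-4, then (((x - y) + (-(-(r % 2)))) <= (-2 + y)) is false, then y=-3, then v=1, then v=1, then the loop over i runs zero times, then returns -15; both end at -15.
Checked all 35 inputs in the declared domain: the outputs agree on every one.
verdict: equivalent


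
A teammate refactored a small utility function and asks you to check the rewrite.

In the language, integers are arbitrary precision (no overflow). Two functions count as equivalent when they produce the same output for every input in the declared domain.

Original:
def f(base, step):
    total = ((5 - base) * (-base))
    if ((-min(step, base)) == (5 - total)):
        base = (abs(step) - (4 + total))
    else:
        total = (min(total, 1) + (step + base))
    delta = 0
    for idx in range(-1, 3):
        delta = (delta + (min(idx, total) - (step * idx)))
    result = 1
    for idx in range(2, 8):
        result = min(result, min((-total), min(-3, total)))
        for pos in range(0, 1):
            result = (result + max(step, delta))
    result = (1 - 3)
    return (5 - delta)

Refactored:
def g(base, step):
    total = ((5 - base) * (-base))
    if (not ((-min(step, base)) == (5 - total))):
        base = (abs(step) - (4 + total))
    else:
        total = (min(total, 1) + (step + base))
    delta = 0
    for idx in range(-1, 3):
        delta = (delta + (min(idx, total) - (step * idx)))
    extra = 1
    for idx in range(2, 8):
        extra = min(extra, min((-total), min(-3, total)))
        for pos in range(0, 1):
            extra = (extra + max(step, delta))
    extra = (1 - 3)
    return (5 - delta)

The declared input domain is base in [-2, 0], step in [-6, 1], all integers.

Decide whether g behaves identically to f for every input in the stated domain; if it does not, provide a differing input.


At base=-2, step=-6: f gives 21, g gives -9.
verdict: not equivalent; witness: base=-2, step=-6


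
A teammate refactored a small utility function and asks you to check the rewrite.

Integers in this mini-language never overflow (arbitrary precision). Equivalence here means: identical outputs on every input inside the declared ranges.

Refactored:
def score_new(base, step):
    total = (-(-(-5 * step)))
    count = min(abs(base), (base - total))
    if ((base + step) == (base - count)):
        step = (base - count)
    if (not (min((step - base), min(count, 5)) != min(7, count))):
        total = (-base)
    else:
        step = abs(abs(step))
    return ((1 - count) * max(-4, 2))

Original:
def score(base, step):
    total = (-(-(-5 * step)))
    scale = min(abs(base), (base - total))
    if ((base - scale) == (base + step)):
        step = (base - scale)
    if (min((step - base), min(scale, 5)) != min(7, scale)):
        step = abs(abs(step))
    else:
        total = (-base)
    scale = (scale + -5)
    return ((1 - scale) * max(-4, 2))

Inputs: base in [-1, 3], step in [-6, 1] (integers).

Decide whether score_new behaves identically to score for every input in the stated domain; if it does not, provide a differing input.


The rewrite breaks on base=-1, step=-6, where the results are 74 and 64.
score: total := 30 | scale := -31 | ((base - scale) == (base + step)): false | (min((step - base), min(scale, 5)) != min(7, scale)): false | total := 1 | scale := -36 | result 74
score_new: total := 30 | count := -31 | ((base + step) == (base - count)): false | (not (min((step - base), min(count, 5)) != min(7, count))): true | total := 1 | result 64
verdict: not equivalent; witness: base=-1, step=-6
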